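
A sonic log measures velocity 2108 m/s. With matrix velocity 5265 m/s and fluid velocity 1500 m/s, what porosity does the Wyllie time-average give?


1/V - 1/Vm = 1/2108 - 1/5265 = 0.00028445
1/Vf - 1/Vm = 1/1500 - 1/5265 = 0.00047673
phi = 0.00028445 / 0.00047673 = 0.5967

0.5967


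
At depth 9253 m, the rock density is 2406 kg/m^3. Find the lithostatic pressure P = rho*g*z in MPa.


P = rho * g * z / 1e6
= 2406 * 9.81 * 9253 / 1e6
= 218397263.58 / 1e6
= 218.3973 MPa

218.3973


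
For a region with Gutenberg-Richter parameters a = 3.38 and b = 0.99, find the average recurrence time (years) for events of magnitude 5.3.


log10(N) = 3.38 - 0.99*5.3 = -1.867
N = 10^-1.867 = 0.013583
T = 1/N = 1/0.013583 = 73.6207 years

73.6207


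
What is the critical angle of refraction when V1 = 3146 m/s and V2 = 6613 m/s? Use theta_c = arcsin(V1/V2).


V1/V2 = 3146/6613 = 0.47573
theta_c = arcsin(0.47573) = 28.4069 degrees

28.4069


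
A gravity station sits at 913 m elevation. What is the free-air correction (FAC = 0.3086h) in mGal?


FAC = 0.3086 * h
= 0.3086 * 913
= 281.7518 mGal

281.7518


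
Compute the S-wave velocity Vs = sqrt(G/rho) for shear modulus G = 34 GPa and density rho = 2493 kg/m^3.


Convert G to Pa: G = 34e9 Pa
Compute G/rho = 34e9 / 2493 = 13638186.9234
Vs = sqrt(13638186.9234) = 3692.99 m/s

3692.99


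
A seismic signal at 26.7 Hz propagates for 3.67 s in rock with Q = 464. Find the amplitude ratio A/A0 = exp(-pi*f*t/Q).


pi*f*t/Q = pi*26.7*3.67/464 = 0.663452
A/A0 = exp(-0.663452) = 0.51507

0.51507


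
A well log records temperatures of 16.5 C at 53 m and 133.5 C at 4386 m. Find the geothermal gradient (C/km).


dT = 133.5 - 16.5 = 117.0 C
dz = 4386 - 53 = 4333 m
gradient = dT/dz * 1000 = 117.0/4333 * 1000 = 27.0021 C/km

27.0021


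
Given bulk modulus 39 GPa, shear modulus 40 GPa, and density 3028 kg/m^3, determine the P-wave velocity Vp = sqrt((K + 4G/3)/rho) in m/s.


First compute the effective modulus:
K + 4G/3 = 39e9 + 4*40e9/3 = 92333333333.33 Pa
Then divide by density:
92333333333.33 / 3028 = 30493174.8129 Pa/(kg/m^3)
Take the square root:
Vp = sqrt(30493174.8129) = 5522.06 m/s

5522.06


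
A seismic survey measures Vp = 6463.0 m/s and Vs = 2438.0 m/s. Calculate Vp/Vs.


Vp/Vs = 6463.0 / 2438.0
= 2.6509

2.6509


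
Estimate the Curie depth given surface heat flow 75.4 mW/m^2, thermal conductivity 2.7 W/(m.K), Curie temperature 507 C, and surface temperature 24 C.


T_Curie - T_surf = 507 - 24 = 483 C
Convert q to W/m^2: 75.4 mW/m^2 = 0.0754 W/m^2
d = 483 * 2.7 / 0.0754 = 17295.76 m

17295.76


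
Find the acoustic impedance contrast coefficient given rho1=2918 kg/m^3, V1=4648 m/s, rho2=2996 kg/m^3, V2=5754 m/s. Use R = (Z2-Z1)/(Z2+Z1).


Z1 = 2918 * 4648 = 13562864
Z2 = 2996 * 5754 = 17238984
R = (17238984 - 13562864) / (17238984 + 13562864) = 3676120 / 30801848 = 0.1193

0.1193


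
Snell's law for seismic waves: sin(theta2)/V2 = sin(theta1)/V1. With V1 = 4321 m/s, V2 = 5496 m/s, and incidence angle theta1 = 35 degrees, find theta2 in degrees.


sin(theta1) = sin(35 deg) = 0.573576
sin(theta2) = V2/V1 * sin(theta1) = 5496/4321 * 0.573576 = 0.729548
theta2 = arcsin(0.729548) = 46.8485 degrees

46.8485


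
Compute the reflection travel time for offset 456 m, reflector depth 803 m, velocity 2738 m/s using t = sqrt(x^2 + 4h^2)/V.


x^2 + 4h^2 = 456^2 + 4*803^2 = 207936 + 2579236 = 2787172
sqrt(2787172) = 1669.4826
t = 1669.4826 / 2738 = 0.6097 s

0.6097


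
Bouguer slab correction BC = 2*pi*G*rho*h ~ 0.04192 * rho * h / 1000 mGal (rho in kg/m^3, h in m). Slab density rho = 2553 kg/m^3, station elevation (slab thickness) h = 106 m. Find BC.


BC = 0.04192 * rho * h / 1000
= 0.04192 * 2553 * 106 / 1000
= 11.3443 mGal

11.3443


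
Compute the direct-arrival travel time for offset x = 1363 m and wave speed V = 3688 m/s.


t = x / V
= 1363 / 3688
= 0.3696 s

0.3696


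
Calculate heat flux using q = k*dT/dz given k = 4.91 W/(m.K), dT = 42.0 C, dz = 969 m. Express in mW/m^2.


q = k * dT / dz * 1000
= 4.91 * 42.0 / 969 * 1000
= 0.212817 * 1000
= 212.8173 mW/m^2

212.8173


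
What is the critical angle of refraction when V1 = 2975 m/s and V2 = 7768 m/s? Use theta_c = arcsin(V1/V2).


V1/V2 = 2975/7768 = 0.382981
theta_c = arcsin(0.382981) = 22.5185 degrees

22.5185


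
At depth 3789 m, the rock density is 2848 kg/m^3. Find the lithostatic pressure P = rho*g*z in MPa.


P = rho * g * z / 1e6
= 2848 * 9.81 * 3789 / 1e6
= 105860416.32 / 1e6
= 105.8604 MPa

105.8604


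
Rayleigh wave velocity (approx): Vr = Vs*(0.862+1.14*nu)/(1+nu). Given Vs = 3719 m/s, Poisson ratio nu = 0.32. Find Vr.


Numerator factor = 0.862 + 1.14*0.32 = 1.2268
Denominator = 1 + 0.32 = 1.32
Vr = 3719 * 1.2268 / 1.32 = 3456.42 m/s

3456.42


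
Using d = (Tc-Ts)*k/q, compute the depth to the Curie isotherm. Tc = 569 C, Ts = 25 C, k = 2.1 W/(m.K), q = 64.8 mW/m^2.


T_Curie - T_surf = 569 - 25 = 544 C
Convert q to W/m^2: 64.8 mW/m^2 = 0.0648 W/m^2
d = 544 * 2.1 / 0.0648 = 17629.63 m

17629.63


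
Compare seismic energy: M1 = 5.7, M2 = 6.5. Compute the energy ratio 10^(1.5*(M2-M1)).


M2 - M1 = 6.5 - 5.7 = 0.8
1.5 * 0.8 = 1.2
ratio = 10^1.2 = 15.85

15.85


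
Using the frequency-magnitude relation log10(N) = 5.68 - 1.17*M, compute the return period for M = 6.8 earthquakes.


log10(N) = 5.68 - 1.17*6.8 = -2.276
N = 10^-2.276 = 0.005297
T = 1/N = 1/0.005297 = 188.7991 years

188.7991


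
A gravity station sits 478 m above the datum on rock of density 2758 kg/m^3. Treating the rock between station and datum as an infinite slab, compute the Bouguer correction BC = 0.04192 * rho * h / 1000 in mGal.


BC = 0.04192 * rho * h / 1000
= 0.04192 * 2758 * 478 / 1000
= 55.2641 mGal

55.2641


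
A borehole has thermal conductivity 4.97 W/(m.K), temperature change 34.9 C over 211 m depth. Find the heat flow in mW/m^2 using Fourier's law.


q = k * dT / dz * 1000
= 4.97 * 34.9 / 211 * 1000
= 0.822052 * 1000
= 822.0521 mW/m^2

822.0521


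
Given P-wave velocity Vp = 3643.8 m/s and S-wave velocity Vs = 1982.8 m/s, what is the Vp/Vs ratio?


Vp/Vs = 3643.8 / 1982.8
= 1.8377

1.8377


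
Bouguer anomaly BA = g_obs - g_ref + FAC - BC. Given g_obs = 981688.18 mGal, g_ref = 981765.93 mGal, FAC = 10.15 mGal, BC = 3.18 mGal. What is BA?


BA = g_obs - g_ref + FAC - BC
= 981688.18 - 981765.93 + 10.15 - 3.18
= -70.78 mGal

-70.78


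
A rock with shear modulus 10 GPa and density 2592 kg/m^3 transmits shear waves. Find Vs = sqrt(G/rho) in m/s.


Convert G to Pa: G = 10e9 Pa
Compute G/rho = 10e9 / 2592 = 3858024.6914
Vs = sqrt(3858024.6914) = 1964.19 m/s

1964.19


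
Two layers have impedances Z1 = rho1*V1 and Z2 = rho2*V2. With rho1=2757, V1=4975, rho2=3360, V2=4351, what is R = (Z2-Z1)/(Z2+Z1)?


Z1 = 2757 * 4975 = 13716075
Z2 = 3360 * 4351 = 14619360
R = (14619360 - 13716075) / (14619360 + 13716075) = 903285 / 28335435 = 0.0319

0.0319


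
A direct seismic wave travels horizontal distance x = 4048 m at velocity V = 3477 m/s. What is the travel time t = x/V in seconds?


t = x / V
= 4048 / 3477
= 1.1642 s

1.1642


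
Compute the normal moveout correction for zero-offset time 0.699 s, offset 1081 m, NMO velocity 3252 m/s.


x/Vnmo = 1081/3252 = 0.332411
(x/Vnmo)^2 = 0.110497
t0^2 = 0.488601
sqrt(0.488601 + 0.110497) = 0.774014
dt = 0.774014 - 0.699 = 0.075014

0.075014


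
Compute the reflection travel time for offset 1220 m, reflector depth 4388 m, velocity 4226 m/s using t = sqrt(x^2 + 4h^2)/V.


x^2 + 4h^2 = 1220^2 + 4*4388^2 = 1488400 + 77018176 = 78506576
sqrt(78506576) = 8860.3937
t = 8860.3937 / 4226 = 2.0966 s

2.0966


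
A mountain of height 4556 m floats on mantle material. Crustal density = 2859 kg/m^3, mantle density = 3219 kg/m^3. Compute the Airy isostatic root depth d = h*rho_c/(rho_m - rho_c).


rho_m - rho_c = 3219 - 2859 = 360
d = 4556 * 2859 / 360
= 13025604 / 360
= 36182.23 m

36182.23


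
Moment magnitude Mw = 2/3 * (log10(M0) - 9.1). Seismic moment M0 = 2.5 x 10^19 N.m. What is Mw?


log10(M0) = log10(2.5 x 10^19) = 19.3979
Mw = 2/3 * (19.3979 - 9.1)
= 2/3 * 10.2979
= 6.87

6.87


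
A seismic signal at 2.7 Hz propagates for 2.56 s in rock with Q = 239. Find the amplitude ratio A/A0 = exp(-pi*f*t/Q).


pi*f*t/Q = pi*2.7*2.56/239 = 0.090856
A/A0 = exp(-0.090856) = 0.913149

0.913149


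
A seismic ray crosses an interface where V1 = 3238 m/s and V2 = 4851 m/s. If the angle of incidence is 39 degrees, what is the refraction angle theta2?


sin(theta1) = sin(39 deg) = 0.62932
sin(theta2) = V2/V1 * sin(theta1) = 4851/3238 * 0.62932 = 0.942814
theta2 = arcsin(0.942814) = 70.5297 degrees

70.5297


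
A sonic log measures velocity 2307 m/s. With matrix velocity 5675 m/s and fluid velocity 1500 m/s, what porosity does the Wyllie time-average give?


1/V - 1/Vm = 1/2307 - 1/5675 = 0.00025725
1/Vf - 1/Vm = 1/1500 - 1/5675 = 0.00049046
phi = 0.00025725 / 0.00049046 = 0.5245

0.5245


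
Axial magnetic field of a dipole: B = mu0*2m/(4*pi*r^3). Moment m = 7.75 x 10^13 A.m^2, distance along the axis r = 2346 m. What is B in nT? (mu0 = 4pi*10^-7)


m = 7.75 x 10^13 = 77500000000000 A.m^2
2m = 155000000000000 A.m^2
r^3 = 2346^3 = 12911717736
B = (4pi*10^-7) * 155000000000000 / (4*pi * 12911717736) * 1e9
= 194778744.522567 / 162253430338.57 * 1e9
= 1200459.9478 nT

1200459.9478


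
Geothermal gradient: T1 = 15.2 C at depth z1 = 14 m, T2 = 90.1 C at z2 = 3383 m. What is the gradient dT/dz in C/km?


dT = 90.1 - 15.2 = 74.9 C
dz = 3383 - 14 = 3369 m
gradient = dT/dz * 1000 = 74.9/3369 * 1000 = 22.2321 C/km

22.2321


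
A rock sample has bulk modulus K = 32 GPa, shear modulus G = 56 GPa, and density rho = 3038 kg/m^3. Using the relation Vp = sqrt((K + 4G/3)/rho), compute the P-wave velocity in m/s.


First compute the effective modulus:
K + 4G/3 = 32e9 + 4*56e9/3 = 106666666666.67 Pa
Then divide by density:
106666666666.67 / 3038 = 35110818.521 Pa/(kg/m^3)
Take the square root:
Vp = sqrt(35110818.521) = 5925.44 m/s

5925.44


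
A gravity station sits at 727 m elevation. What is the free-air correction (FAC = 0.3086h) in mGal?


FAC = 0.3086 * h
= 0.3086 * 727
= 224.3522 mGal

224.3522


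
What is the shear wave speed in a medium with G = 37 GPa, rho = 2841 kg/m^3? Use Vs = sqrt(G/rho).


Convert G to Pa: G = 37e9 Pa
Compute G/rho = 37e9 / 2841 = 13023583.2453
Vs = sqrt(13023583.2453) = 3608.82 m/s

3608.82


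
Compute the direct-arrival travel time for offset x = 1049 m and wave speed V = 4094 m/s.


t = x / V
= 1049 / 4094
= 0.2562 s

0.2562


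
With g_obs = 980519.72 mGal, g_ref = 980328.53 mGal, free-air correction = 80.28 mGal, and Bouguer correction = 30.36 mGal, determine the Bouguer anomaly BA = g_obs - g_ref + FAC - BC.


BA = g_obs - g_ref + FAC - BC
= 980519.72 - 980328.53 + 80.28 - 30.36
= 241.11 mGal

241.11


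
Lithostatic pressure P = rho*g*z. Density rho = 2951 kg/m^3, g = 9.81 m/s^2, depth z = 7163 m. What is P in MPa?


P = rho * g * z / 1e6
= 2951 * 9.81 * 7163 / 1e6
= 207363907.53 / 1e6
= 207.3639 MPa

207.3639


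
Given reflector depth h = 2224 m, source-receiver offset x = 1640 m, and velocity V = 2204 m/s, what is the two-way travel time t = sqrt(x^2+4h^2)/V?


x^2 + 4h^2 = 1640^2 + 4*2224^2 = 2689600 + 19784704 = 22474304
sqrt(22474304) = 4740.7071
t = 4740.7071 / 2204 = 2.151 s

2.151


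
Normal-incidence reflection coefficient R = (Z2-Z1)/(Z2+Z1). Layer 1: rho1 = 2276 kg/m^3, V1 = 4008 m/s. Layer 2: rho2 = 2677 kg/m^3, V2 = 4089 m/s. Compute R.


Z1 = 2276 * 4008 = 9122208
Z2 = 2677 * 4089 = 10946253
R = (10946253 - 9122208) / (10946253 + 9122208) = 1824045 / 20068461 = 0.0909

0.0909


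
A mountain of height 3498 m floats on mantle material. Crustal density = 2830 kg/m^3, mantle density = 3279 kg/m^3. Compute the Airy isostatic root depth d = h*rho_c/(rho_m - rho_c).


rho_m - rho_c = 3279 - 2830 = 449
d = 3498 * 2830 / 449
= 9899340 / 449
= 22047.53 m

22047.53


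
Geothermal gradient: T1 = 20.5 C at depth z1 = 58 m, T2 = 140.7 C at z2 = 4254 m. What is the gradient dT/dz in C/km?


dT = 140.7 - 20.5 = 120.2 C
dz = 4254 - 58 = 4196 m
gradient = dT/dz * 1000 = 120.2/4196 * 1000 = 28.6463 C/km

28.6463


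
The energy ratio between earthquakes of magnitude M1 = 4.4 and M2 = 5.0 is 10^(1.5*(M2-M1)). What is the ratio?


M2 - M1 = 5.0 - 4.4 = 0.6
1.5 * 0.6 = 0.9
ratio = 10^0.9 = 7.94

7.94


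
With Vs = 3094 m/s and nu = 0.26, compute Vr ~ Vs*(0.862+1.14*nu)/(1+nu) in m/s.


Numerator factor = 0.862 + 1.14*0.26 = 1.1584
Denominator = 1 + 0.26 = 1.26
Vr = 3094 * 1.1584 / 1.26 = 2844.52 m/s

2844.52


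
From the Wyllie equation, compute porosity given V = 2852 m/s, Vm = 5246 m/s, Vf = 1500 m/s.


1/V - 1/Vm = 1/2852 - 1/5246 = 0.00016001
1/Vf - 1/Vm = 1/1500 - 1/5246 = 0.00047605
phi = 0.00016001 / 0.00047605 = 0.3361

0.3361


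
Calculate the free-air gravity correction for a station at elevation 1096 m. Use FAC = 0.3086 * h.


FAC = 0.3086 * h
= 0.3086 * 1096
= 338.2256 mGal

338.2256


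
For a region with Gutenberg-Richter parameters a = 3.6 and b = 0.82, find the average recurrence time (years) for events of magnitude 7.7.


log10(N) = 3.6 - 0.82*7.7 = -2.714
N = 10^-2.714 = 0.001932
T = 1/N = 1/0.001932 = 517.6068 years

517.6068


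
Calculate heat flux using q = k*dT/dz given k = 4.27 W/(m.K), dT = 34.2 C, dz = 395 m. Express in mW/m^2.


q = k * dT / dz * 1000
= 4.27 * 34.2 / 395 * 1000
= 0.369706 * 1000
= 369.7063 mW/m^2

369.7063


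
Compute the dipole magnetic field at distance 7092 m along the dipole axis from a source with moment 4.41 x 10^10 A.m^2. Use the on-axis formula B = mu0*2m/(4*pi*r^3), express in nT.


m = 4.41 x 10^10 = 44100000000 A.m^2
2m = 88200000000 A.m^2
r^3 = 7092^3 = 356702522688
B = (4pi*10^-7) * 88200000000 / (4*pi * 356702522688) * 1e9
= 110835.388819 / 4482456099174.27 * 1e9
= 24.7265 nT

24.7265


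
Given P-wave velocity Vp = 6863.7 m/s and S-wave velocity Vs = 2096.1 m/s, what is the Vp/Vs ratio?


Vp/Vs = 6863.7 / 2096.1
= 3.2745

3.2745


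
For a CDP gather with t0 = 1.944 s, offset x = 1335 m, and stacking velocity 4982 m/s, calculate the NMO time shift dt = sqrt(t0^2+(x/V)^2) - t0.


x/Vnmo = 1335/4982 = 0.267965
(x/Vnmo)^2 = 0.071805
t0^2 = 3.779136
sqrt(3.779136 + 0.071805) = 1.962381
dt = 1.962381 - 1.944 = 0.018381

0.018381


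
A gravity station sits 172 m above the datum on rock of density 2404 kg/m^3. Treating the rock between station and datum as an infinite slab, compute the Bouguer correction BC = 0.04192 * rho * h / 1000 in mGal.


BC = 0.04192 * rho * h / 1000
= 0.04192 * 2404 * 172 / 1000
= 17.3334 mGal

17.3334


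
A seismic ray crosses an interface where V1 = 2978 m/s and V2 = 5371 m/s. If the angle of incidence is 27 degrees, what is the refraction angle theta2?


sin(theta1) = sin(27 deg) = 0.45399
sin(theta2) = V2/V1 * sin(theta1) = 5371/2978 * 0.45399 = 0.818799
theta2 = arcsin(0.818799) = 54.9647 degrees

54.9647


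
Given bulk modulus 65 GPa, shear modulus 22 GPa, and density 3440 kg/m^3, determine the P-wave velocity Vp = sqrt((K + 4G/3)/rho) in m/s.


First compute the effective modulus:
K + 4G/3 = 65e9 + 4*22e9/3 = 94333333333.33 Pa
Then divide by density:
94333333333.33 / 3440 = 27422480.6202 Pa/(kg/m^3)
Take the square root:
Vp = sqrt(27422480.6202) = 5236.65 m/s

5236.65


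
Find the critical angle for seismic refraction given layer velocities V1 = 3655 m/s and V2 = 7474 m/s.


V1/V2 = 3655/7474 = 0.489029
theta_c = arcsin(0.489029) = 29.2768 degrees

29.2768


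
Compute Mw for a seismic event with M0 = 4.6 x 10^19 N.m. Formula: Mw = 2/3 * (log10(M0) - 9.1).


log10(M0) = log10(4.6 x 10^19) = 19.6628
Mw = 2/3 * (19.6628 - 9.1)
= 2/3 * 10.5628
= 7.04

7.04


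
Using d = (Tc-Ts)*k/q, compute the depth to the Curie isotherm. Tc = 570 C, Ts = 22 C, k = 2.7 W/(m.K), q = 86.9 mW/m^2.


T_Curie - T_surf = 570 - 22 = 548 C
Convert q to W/m^2: 86.9 mW/m^2 = 0.0869 W/m^2
d = 548 * 2.7 / 0.0869 = 17026.47 m

17026.47


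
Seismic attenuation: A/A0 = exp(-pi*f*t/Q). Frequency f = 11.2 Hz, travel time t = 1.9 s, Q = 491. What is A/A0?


pi*f*t/Q = pi*11.2*1.9/491 = 0.136157
A/A0 = exp(-0.136157) = 0.872706

0.872706


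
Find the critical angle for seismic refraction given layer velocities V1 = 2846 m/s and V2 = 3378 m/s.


V1/V2 = 2846/3378 = 0.84251
theta_c = arcsin(0.84251) = 57.4062 degrees

57.4062


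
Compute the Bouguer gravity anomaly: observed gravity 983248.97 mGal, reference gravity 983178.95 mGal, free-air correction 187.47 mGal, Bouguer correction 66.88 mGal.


BA = g_obs - g_ref + FAC - BC
= 983248.97 - 983178.95 + 187.47 - 66.88
= 190.61 mGal

190.61


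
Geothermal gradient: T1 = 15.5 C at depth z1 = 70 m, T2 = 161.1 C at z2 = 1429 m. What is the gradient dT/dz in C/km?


dT = 161.1 - 15.5 = 145.6 C
dz = 1429 - 70 = 1359 m
gradient = dT/dz * 1000 = 145.6/1359 * 1000 = 107.1376 C/km

107.1376


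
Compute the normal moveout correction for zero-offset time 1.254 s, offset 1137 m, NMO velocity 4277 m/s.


x/Vnmo = 1137/4277 = 0.265841
(x/Vnmo)^2 = 0.070671
t0^2 = 1.572516
sqrt(1.572516 + 0.070671) = 1.281869
dt = 1.281869 - 1.254 = 0.027869

0.027869


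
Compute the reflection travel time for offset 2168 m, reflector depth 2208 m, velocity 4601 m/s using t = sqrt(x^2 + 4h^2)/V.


x^2 + 4h^2 = 2168^2 + 4*2208^2 = 4700224 + 19501056 = 24201280
sqrt(24201280) = 4919.4796
t = 4919.4796 / 4601 = 1.0692 s

1.0692


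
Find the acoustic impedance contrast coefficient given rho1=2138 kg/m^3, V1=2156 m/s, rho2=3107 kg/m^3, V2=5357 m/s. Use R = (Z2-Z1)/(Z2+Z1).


Z1 = 2138 * 2156 = 4609528
Z2 = 3107 * 5357 = 16644199
R = (16644199 - 4609528) / (16644199 + 4609528) = 12034671 / 21253727 = 0.5662

0.5662


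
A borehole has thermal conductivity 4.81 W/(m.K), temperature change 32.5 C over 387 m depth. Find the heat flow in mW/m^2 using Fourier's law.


q = k * dT / dz * 1000
= 4.81 * 32.5 / 387 * 1000
= 0.403941 * 1000
= 403.9406 mW/m^2

403.9406


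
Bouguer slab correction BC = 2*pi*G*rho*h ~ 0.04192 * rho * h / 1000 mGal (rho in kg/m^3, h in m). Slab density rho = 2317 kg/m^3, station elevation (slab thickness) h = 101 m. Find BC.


BC = 0.04192 * rho * h / 1000
= 0.04192 * 2317 * 101 / 1000
= 9.81 mGal

9.81


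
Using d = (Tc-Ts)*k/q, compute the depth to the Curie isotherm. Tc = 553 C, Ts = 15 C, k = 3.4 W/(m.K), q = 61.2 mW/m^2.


T_Curie - T_surf = 553 - 15 = 538 C
Convert q to W/m^2: 61.2 mW/m^2 = 0.0612 W/m^2
d = 538 * 3.4 / 0.0612 = 29888.89 m

29888.89


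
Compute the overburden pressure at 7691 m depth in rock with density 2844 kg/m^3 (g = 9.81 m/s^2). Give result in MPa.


P = rho * g * z / 1e6
= 2844 * 9.81 * 7691 / 1e6
= 214576131.24 / 1e6
= 214.5761 MPa

214.5761


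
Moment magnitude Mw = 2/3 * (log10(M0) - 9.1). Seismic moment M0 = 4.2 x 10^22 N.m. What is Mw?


log10(M0) = log10(4.2 x 10^22) = 22.6232
Mw = 2/3 * (22.6232 - 9.1)
= 2/3 * 13.5232
= 9.02

9.02


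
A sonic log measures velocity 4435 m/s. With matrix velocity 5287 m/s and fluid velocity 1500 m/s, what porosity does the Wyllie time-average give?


1/V - 1/Vm = 1/4435 - 1/5287 = 3.634e-05
1/Vf - 1/Vm = 1/1500 - 1/5287 = 0.00047752
phi = 3.634e-05 / 0.00047752 = 0.0761

0.0761


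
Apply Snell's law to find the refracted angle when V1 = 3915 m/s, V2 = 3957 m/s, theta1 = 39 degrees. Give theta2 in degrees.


sin(theta1) = sin(39 deg) = 0.62932
sin(theta2) = V2/V1 * sin(theta1) = 3957/3915 * 0.62932 = 0.636072
theta2 = arcsin(0.636072) = 39.4995 degrees

39.4995


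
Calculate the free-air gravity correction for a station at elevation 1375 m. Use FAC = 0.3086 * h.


FAC = 0.3086 * h
= 0.3086 * 1375
= 424.325 mGal

424.325


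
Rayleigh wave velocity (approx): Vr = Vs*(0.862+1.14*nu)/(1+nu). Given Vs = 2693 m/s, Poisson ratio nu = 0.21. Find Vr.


Numerator factor = 0.862 + 1.14*0.21 = 1.1014
Denominator = 1 + 0.21 = 1.21
Vr = 2693 * 1.1014 / 1.21 = 2451.3 m/s

2451.3


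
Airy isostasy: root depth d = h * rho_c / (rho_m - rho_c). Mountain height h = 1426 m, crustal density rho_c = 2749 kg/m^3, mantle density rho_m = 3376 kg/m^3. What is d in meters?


rho_m - rho_c = 3376 - 2749 = 627
d = 1426 * 2749 / 627
= 3920074 / 627
= 6252.11 m

6252.11


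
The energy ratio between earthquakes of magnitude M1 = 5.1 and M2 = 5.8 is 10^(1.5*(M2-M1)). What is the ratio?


M2 - M1 = 5.8 - 5.1 = 0.7
1.5 * 0.7 = 1.05
ratio = 10^1.05 = 11.22

11.22


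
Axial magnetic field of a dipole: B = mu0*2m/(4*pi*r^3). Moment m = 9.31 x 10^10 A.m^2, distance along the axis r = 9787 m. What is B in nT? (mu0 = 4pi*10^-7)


m = 9.31 x 10^10 = 93100000000 A.m^2
2m = 186200000000 A.m^2
r^3 = 9787^3 = 937451406403
B = (4pi*10^-7) * 186200000000 / (4*pi * 937451406403) * 1e9
= 233985.820839 / 11780361805812.34 * 1e9
= 19.8624 nT

19.8624


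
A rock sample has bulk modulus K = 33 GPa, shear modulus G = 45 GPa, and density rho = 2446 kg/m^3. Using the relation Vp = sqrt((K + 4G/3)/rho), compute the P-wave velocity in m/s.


First compute the effective modulus:
K + 4G/3 = 33e9 + 4*45e9/3 = 93000000000.0 Pa
Then divide by density:
93000000000.0 / 2446 = 38021259.1987 Pa/(kg/m^3)
Take the square root:
Vp = sqrt(38021259.1987) = 6166.14 m/s

6166.14


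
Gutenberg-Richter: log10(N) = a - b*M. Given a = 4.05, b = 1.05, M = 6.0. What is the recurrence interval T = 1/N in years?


log10(N) = 4.05 - 1.05*6.0 = -2.25
N = 10^-2.25 = 0.005623
T = 1/N = 1/0.005623 = 177.8279 years

177.8279


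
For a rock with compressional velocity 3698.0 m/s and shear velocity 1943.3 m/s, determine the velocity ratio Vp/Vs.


Vp/Vs = 3698.0 / 1943.3
= 1.9029

1.9029


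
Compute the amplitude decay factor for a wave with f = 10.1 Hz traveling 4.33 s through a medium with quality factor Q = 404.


pi*f*t/Q = pi*10.1*4.33/404 = 0.340077
A/A0 = exp(-0.340077) = 0.711715

0.711715


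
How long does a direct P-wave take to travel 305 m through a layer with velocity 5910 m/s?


t = x / V
= 305 / 5910
= 0.0516 s

0.0516


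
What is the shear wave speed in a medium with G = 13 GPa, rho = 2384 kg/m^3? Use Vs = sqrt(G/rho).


Convert G to Pa: G = 13e9 Pa
Compute G/rho = 13e9 / 2384 = 5453020.1342
Vs = sqrt(5453020.1342) = 2335.17 m/s

2335.17


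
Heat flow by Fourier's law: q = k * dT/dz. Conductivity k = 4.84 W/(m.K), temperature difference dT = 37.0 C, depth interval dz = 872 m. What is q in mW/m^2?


q = k * dT / dz * 1000
= 4.84 * 37.0 / 872 * 1000
= 0.205367 * 1000
= 205.367 mW/m^2

205.367


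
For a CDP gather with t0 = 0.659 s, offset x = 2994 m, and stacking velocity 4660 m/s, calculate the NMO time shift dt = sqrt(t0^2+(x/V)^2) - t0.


x/Vnmo = 2994/4660 = 0.642489
(x/Vnmo)^2 = 0.412792
t0^2 = 0.434281
sqrt(0.434281 + 0.412792) = 0.920366
dt = 0.920366 - 0.659 = 0.261366

0.261366


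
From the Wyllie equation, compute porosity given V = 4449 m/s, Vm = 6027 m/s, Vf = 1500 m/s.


1/V - 1/Vm = 1/4449 - 1/6027 = 5.885e-05
1/Vf - 1/Vm = 1/1500 - 1/6027 = 0.00050075
phi = 5.885e-05 / 0.00050075 = 0.1175

0.1175


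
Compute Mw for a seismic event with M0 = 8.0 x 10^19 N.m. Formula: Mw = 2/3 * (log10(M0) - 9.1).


log10(M0) = log10(8.0 x 10^19) = 19.9031
Mw = 2/3 * (19.9031 - 9.1)
= 2/3 * 10.8031
= 7.2

7.2


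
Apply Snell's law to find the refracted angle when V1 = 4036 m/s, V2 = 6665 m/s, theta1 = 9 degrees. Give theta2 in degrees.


sin(theta1) = sin(9 deg) = 0.156434
sin(theta2) = V2/V1 * sin(theta1) = 6665/4036 * 0.156434 = 0.258334
theta2 = arcsin(0.258334) = 14.9712 degrees

14.9712


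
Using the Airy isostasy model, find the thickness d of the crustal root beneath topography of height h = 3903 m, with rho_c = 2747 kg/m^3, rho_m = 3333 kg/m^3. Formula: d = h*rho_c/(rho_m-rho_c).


rho_m - rho_c = 3333 - 2747 = 586
d = 3903 * 2747 / 586
= 10721541 / 586
= 18296.15 m

18296.15


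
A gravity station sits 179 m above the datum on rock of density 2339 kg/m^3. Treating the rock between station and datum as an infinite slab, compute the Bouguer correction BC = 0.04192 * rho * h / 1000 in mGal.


BC = 0.04192 * rho * h / 1000
= 0.04192 * 2339 * 179 / 1000
= 17.5511 mGal

17.5511


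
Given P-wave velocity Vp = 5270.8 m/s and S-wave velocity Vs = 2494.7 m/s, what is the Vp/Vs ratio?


Vp/Vs = 5270.8 / 2494.7
= 2.1128

2.1128


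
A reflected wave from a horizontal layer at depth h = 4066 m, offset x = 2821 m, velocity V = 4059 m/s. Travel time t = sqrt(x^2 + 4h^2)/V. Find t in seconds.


x^2 + 4h^2 = 2821^2 + 4*4066^2 = 7958041 + 66129424 = 74087465
sqrt(74087465) = 8607.4076
t = 8607.4076 / 4059 = 2.1206 s

2.1206


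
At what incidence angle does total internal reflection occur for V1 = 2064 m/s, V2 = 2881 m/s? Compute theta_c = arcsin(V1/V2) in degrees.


V1/V2 = 2064/2881 = 0.716418
theta_c = arcsin(0.716418) = 45.7595 degrees

45.7595


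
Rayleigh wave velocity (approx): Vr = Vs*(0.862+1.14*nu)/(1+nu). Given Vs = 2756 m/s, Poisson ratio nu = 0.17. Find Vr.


Numerator factor = 0.862 + 1.14*0.17 = 1.0558
Denominator = 1 + 0.17 = 1.17
Vr = 2756 * 1.0558 / 1.17 = 2487.0 m/s

2487.0


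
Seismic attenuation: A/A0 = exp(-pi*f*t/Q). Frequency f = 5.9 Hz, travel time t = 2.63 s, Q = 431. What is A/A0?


pi*f*t/Q = pi*5.9*2.63/431 = 0.113105
A/A0 = exp(-0.113105) = 0.893057

0.893057


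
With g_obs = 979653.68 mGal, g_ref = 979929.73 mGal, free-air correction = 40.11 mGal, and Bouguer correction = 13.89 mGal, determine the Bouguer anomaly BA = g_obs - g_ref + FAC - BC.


BA = g_obs - g_ref + FAC - BC
= 979653.68 - 979929.73 + 40.11 - 13.89
= -249.83 mGal

-249.83


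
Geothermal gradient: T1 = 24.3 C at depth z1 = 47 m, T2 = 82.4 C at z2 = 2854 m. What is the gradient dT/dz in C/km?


dT = 82.4 - 24.3 = 58.1 C
dz = 2854 - 47 = 2807 m
gradient = dT/dz * 1000 = 58.1/2807 * 1000 = 20.6983 C/km

20.6983


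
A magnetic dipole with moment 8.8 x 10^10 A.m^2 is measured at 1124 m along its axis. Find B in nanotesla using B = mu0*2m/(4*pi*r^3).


m = 8.8 x 10^10 = 88000000000 A.m^2
2m = 176000000000 A.m^2
r^3 = 1124^3 = 1420034624
B = (4pi*10^-7) * 176000000000 / (4*pi * 1420034624) * 1e9
= 221168.122813 / 17844681370.41 * 1e9
= 12394.064 nT

12394.064


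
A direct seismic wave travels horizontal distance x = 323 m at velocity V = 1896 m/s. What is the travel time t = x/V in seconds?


t = x / V
= 323 / 1896
= 0.1704 s

0.1704


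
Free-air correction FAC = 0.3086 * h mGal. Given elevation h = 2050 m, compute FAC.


FAC = 0.3086 * h
= 0.3086 * 2050
= 632.63 mGal

632.63


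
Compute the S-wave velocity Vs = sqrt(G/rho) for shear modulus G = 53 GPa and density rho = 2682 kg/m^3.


Convert G to Pa: G = 53e9 Pa
Compute G/rho = 53e9 / 2682 = 19761372.1104
Vs = sqrt(19761372.1104) = 4445.38 m/s

4445.38


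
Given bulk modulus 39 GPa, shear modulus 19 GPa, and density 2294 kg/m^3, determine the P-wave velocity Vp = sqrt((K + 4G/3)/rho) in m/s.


First compute the effective modulus:
K + 4G/3 = 39e9 + 4*19e9/3 = 64333333333.33 Pa
Then divide by density:
64333333333.33 / 2294 = 28044173.2055 Pa/(kg/m^3)
Take the square root:
Vp = sqrt(28044173.2055) = 5295.67 m/s

5295.67


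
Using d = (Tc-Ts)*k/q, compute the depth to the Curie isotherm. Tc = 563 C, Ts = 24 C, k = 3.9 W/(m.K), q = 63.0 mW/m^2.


T_Curie - T_surf = 563 - 24 = 539 C
Convert q to W/m^2: 63.0 mW/m^2 = 0.063 W/m^2
d = 539 * 3.9 / 0.063 = 33366.67 m

33366.67


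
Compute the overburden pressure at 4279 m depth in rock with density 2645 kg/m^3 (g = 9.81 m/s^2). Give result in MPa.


P = rho * g * z / 1e6
= 2645 * 9.81 * 4279 / 1e6
= 111029138.55 / 1e6
= 111.0291 MPa

111.0291


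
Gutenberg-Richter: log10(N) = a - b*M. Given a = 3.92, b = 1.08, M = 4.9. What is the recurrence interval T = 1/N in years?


log10(N) = 3.92 - 1.08*4.9 = -1.372
N = 10^-1.372 = 0.042462
T = 1/N = 1/0.042462 = 23.5505 years

23.5505


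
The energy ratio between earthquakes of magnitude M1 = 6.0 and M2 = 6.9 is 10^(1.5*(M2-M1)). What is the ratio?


M2 - M1 = 6.9 - 6.0 = 0.9
1.5 * 0.9 = 1.35
ratio = 10^1.35 = 22.39

22.39


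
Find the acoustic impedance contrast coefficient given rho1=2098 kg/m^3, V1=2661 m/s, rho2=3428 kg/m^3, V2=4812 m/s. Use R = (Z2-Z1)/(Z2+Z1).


Z1 = 2098 * 2661 = 5582778
Z2 = 3428 * 4812 = 16495536
R = (16495536 - 5582778) / (16495536 + 5582778) = 10912758 / 22078314 = 0.4943

0.4943


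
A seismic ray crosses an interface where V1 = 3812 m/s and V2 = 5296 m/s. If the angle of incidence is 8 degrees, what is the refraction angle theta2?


sin(theta1) = sin(8 deg) = 0.139173
sin(theta2) = V2/V1 * sin(theta1) = 5296/3812 * 0.139173 = 0.193353
theta2 = arcsin(0.193353) = 11.1485 degrees

11.1485


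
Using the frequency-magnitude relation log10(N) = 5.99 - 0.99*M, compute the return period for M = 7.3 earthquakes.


log10(N) = 5.99 - 0.99*7.3 = -1.237
N = 10^-1.237 = 0.057943
T = 1/N = 1/0.057943 = 17.2584 years

17.2584


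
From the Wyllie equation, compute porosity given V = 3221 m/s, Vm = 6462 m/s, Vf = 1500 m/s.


1/V - 1/Vm = 1/3221 - 1/6462 = 0.00015571
1/Vf - 1/Vm = 1/1500 - 1/6462 = 0.00051192
phi = 0.00015571 / 0.00051192 = 0.3042

0.3042


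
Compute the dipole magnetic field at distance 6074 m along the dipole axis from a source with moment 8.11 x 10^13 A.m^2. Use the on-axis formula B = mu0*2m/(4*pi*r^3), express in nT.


m = 8.11 x 10^13 = 81100000000000 A.m^2
2m = 162200000000000 A.m^2
r^3 = 6074^3 = 224090973224
B = (4pi*10^-7) * 162200000000000 / (4*pi * 224090973224) * 1e9
= 203826531.364906 / 2816010220865.22 * 1e9
= 72381.318 nT

72381.318


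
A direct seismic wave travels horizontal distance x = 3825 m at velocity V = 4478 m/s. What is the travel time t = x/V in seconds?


t = x / V
= 3825 / 4478
= 0.8542 s

0.8542


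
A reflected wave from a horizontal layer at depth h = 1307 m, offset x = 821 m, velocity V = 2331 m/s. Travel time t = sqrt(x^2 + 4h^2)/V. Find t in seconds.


x^2 + 4h^2 = 821^2 + 4*1307^2 = 674041 + 6832996 = 7507037
sqrt(7507037) = 2739.8973
t = 2739.8973 / 2331 = 1.1754 s

1.1754


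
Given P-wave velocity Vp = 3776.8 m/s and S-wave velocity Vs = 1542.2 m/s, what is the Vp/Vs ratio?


Vp/Vs = 3776.8 / 1542.2
= 2.449

2.449


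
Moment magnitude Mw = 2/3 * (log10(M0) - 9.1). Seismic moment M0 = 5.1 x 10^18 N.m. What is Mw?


log10(M0) = log10(5.1 x 10^18) = 18.7076
Mw = 2/3 * (18.7076 - 9.1)
= 2/3 * 9.6076
= 6.41

6.41


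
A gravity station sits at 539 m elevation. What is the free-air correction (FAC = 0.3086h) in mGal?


FAC = 0.3086 * h
= 0.3086 * 539
= 166.3354 mGal

166.3354


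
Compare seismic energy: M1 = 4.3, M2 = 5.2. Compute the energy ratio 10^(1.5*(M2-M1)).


M2 - M1 = 5.2 - 4.3 = 0.9
1.5 * 0.9 = 1.35
ratio = 10^1.35 = 22.39

22.39


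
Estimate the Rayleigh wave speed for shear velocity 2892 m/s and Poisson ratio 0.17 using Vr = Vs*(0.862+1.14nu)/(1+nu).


Numerator factor = 0.862 + 1.14*0.17 = 1.0558
Denominator = 1 + 0.17 = 1.17
Vr = 2892 * 1.0558 / 1.17 = 2609.72 m/s

2609.72


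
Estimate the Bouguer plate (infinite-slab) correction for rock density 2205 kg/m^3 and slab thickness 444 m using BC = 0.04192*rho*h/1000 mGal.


BC = 0.04192 * rho * h / 1000
= 0.04192 * 2205 * 444 / 1000
= 41.0405 mGal

41.0405


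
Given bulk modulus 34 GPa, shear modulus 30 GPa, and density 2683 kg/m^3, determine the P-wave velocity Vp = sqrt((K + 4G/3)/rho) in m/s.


First compute the effective modulus:
K + 4G/3 = 34e9 + 4*30e9/3 = 74000000000.0 Pa
Then divide by density:
74000000000.0 / 2683 = 27581065.9709 Pa/(kg/m^3)
Take the square root:
Vp = sqrt(27581065.9709) = 5251.77 m/s

5251.77


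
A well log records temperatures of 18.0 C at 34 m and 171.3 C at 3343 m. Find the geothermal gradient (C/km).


dT = 171.3 - 18.0 = 153.3 C
dz = 3343 - 34 = 3309 m
gradient = dT/dz * 1000 = 153.3/3309 * 1000 = 46.3282 C/km

46.3282


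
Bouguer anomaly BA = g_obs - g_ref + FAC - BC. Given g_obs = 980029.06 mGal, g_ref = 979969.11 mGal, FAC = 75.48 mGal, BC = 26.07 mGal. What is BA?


BA = g_obs - g_ref + FAC - BC
= 980029.06 - 979969.11 + 75.48 - 26.07
= 109.36 mGal

109.36


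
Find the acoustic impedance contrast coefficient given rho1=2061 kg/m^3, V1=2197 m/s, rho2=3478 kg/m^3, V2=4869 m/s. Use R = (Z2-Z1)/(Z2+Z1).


Z1 = 2061 * 2197 = 4528017
Z2 = 3478 * 4869 = 16934382
R = (16934382 - 4528017) / (16934382 + 4528017) = 12406365 / 21462399 = 0.5781

0.5781


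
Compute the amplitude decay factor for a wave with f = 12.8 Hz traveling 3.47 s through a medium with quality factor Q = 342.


pi*f*t/Q = pi*12.8*3.47/342 = 0.408003
A/A0 = exp(-0.408003) = 0.664977

0.664977


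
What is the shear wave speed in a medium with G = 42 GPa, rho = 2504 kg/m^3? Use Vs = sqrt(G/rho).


Convert G to Pa: G = 42e9 Pa
Compute G/rho = 42e9 / 2504 = 16773162.9393
Vs = sqrt(16773162.9393) = 4095.51 m/s

4095.51


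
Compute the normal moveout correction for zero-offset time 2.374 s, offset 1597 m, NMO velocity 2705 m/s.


x/Vnmo = 1597/2705 = 0.590388
(x/Vnmo)^2 = 0.348558
t0^2 = 5.635876
sqrt(5.635876 + 0.348558) = 2.44631
dt = 2.44631 - 2.374 = 0.07231

0.07231


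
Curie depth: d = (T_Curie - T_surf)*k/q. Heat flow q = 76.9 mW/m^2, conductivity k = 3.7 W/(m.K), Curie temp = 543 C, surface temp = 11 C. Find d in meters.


T_Curie - T_surf = 543 - 11 = 532 C
Convert q to W/m^2: 76.9 mW/m^2 = 0.0769 W/m^2
d = 532 * 3.7 / 0.0769 = 25596.88 m

25596.88


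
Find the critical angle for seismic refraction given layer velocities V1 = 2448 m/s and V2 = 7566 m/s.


V1/V2 = 2448/7566 = 0.323553
theta_c = arcsin(0.323553) = 18.8779 degrees

18.8779


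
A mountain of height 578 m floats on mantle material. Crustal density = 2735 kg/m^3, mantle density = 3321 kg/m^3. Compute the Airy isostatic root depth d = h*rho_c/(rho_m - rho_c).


rho_m - rho_c = 3321 - 2735 = 586
d = 578 * 2735 / 586
= 1580830 / 586
= 2697.66 m

2697.66


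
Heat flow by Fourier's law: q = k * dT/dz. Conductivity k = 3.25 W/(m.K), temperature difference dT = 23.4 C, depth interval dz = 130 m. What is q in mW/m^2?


q = k * dT / dz * 1000
= 3.25 * 23.4 / 130 * 1000
= 0.585 * 1000
= 585.0 mW/m^2

585.0


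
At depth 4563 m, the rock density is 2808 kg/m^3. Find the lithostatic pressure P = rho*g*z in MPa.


P = rho * g * z / 1e6
= 2808 * 9.81 * 4563 / 1e6
= 125694588.24 / 1e6
= 125.6946 MPa

125.6946


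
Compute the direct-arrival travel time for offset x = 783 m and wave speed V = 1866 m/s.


t = x / V
= 783 / 1866
= 0.4196 s

0.4196


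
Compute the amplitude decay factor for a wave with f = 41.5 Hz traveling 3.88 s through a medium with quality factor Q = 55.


pi*f*t/Q = pi*41.5*3.88/55 = 9.197441
A/A0 = exp(-9.197441) = 0.000101

1.010000e-04


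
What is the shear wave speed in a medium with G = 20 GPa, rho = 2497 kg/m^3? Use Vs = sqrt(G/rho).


Convert G to Pa: G = 20e9 Pa
Compute G/rho = 20e9 / 2497 = 8009611.5338
Vs = sqrt(8009611.5338) = 2830.13 m/s

2830.13


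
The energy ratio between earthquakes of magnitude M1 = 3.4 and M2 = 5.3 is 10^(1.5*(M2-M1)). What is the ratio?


M2 - M1 = 5.3 - 3.4 = 1.9
1.5 * 1.9 = 2.85
ratio = 10^2.85 = 707.95

707.95


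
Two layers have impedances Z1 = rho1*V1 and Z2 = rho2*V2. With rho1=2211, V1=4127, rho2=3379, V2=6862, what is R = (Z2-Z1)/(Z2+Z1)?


Z1 = 2211 * 4127 = 9124797
Z2 = 3379 * 6862 = 23186698
R = (23186698 - 9124797) / (23186698 + 9124797) = 14061901 / 32311495 = 0.4352

0.4352


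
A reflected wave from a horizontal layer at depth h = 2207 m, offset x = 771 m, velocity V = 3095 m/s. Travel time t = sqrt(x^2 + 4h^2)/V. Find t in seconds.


x^2 + 4h^2 = 771^2 + 4*2207^2 = 594441 + 19483396 = 20077837
sqrt(20077837) = 4480.8299
t = 4480.8299 / 3095 = 1.4478 s

1.4478


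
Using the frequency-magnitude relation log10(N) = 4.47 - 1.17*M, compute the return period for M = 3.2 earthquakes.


log10(N) = 4.47 - 1.17*3.2 = 0.726
N = 10^0.726 = 5.321083
T = 1/N = 1/5.321083 = 0.1879 years

0.1879


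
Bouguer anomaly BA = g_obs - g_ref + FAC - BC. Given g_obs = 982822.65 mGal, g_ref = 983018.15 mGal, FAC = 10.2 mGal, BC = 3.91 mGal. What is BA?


BA = g_obs - g_ref + FAC - BC
= 982822.65 - 983018.15 + 10.2 - 3.91
= -189.21 mGal

-189.21


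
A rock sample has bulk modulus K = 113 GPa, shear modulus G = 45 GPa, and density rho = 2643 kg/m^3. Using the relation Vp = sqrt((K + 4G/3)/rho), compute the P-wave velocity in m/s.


First compute the effective modulus:
K + 4G/3 = 113e9 + 4*45e9/3 = 173000000000.0 Pa
Then divide by density:
173000000000.0 / 2643 = 65455921.3016 Pa/(kg/m^3)
Take the square root:
Vp = sqrt(65455921.3016) = 8090.48 m/s

8090.48


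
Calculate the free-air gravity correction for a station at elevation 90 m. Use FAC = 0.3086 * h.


FAC = 0.3086 * h
= 0.3086 * 90
= 27.774 mGal

27.774


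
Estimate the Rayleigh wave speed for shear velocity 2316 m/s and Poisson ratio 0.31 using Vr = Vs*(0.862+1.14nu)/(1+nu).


Numerator factor = 0.862 + 1.14*0.31 = 1.2154
Denominator = 1 + 0.31 = 1.31
Vr = 2316 * 1.2154 / 1.31 = 2148.75 m/s

2148.75


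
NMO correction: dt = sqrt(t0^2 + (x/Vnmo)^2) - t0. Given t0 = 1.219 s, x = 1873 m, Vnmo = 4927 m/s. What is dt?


x/Vnmo = 1873/4927 = 0.38015
(x/Vnmo)^2 = 0.144514
t0^2 = 1.485961
sqrt(1.485961 + 0.144514) = 1.276901
dt = 1.276901 - 1.219 = 0.057901

0.057901


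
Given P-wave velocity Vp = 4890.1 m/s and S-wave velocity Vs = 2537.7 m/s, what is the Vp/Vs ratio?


Vp/Vs = 4890.1 / 2537.7
= 1.927

1.927


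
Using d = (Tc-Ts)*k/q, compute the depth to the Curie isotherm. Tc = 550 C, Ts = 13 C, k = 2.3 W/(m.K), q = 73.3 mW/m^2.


T_Curie - T_surf = 550 - 13 = 537 C
Convert q to W/m^2: 73.3 mW/m^2 = 0.0733 W/m^2
d = 537 * 2.3 / 0.0733 = 16849.93 m

16849.93


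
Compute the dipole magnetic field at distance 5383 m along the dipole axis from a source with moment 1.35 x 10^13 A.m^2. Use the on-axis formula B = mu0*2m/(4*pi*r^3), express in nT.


m = 1.35 x 10^13 = 13500000000000 A.m^2
2m = 27000000000000 A.m^2
r^3 = 5383^3 = 155981516887
B = (4pi*10^-7) * 27000000000000 / (4*pi * 155981516887) * 1e9
= 33929200.65877 / 1960121550191.97 * 1e9
= 17309.7432 nT

17309.7432


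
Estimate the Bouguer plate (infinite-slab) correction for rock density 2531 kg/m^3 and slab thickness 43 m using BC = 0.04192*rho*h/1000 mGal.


BC = 0.04192 * rho * h / 1000
= 0.04192 * 2531 * 43 / 1000
= 4.5623 mGal

4.5623


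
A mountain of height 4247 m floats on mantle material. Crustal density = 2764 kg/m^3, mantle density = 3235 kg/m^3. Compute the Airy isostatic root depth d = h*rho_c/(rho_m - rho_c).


rho_m - rho_c = 3235 - 2764 = 471
d = 4247 * 2764 / 471
= 11738708 / 471
= 24922.95 m

24922.95


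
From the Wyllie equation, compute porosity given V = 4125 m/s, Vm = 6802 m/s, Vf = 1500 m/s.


1/V - 1/Vm = 1/4125 - 1/6802 = 9.541e-05
1/Vf - 1/Vm = 1/1500 - 1/6802 = 0.00051965
phi = 9.541e-05 / 0.00051965 = 0.1836

0.1836


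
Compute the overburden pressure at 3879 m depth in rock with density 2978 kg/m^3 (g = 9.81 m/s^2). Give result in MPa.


P = rho * g * z / 1e6
= 2978 * 9.81 * 3879 / 1e6
= 113321804.22 / 1e6
= 113.3218 MPa

113.3218


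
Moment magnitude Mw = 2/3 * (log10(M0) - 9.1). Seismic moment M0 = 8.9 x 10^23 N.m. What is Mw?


log10(M0) = log10(8.9 x 10^23) = 23.9494
Mw = 2/3 * (23.9494 - 9.1)
= 2/3 * 14.8494
= 9.9

9.9


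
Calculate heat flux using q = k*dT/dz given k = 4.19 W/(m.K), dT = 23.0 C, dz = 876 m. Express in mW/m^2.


q = k * dT / dz * 1000
= 4.19 * 23.0 / 876 * 1000
= 0.110011 * 1000
= 110.0114 mW/m^2

110.0114
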